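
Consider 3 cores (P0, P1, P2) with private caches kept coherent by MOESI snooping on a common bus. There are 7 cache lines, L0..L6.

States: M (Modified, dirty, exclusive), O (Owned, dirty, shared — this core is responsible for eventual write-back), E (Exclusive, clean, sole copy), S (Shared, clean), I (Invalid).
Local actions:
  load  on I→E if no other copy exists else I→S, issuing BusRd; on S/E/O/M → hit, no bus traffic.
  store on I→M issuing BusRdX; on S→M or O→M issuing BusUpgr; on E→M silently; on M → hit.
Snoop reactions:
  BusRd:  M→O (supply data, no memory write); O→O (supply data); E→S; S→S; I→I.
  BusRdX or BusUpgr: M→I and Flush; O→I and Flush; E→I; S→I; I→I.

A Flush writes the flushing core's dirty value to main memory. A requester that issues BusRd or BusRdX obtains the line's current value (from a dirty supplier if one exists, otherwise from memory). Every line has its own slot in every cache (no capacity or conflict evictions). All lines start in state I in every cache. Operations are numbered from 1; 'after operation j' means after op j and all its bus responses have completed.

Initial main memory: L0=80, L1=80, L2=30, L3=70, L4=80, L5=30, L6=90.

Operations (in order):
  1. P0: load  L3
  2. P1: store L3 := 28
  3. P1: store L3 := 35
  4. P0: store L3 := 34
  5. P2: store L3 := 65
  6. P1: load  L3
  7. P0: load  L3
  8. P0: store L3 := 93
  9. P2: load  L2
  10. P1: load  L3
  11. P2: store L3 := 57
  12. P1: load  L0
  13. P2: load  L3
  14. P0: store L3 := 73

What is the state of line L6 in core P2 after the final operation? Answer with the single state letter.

state = I

step 1: P0: load  L3  ⟶  EII  (L3)  txn=BusRd  M[L3]=70
step 2: P1: store L3 := 28  ⟶  IMI  (L3)  txn=BusRdX  M[L3]=70
step 3: P1: store L3 := 35  ⟶  IMI  (L3)  txn=∅  M[L3]=70
step 4: P0: store L3 := 34  ⟶  MII  (L3)  txn=BusRdX+Flush  M[L3]=35
step 5: P2: store L3 := 65  ⟶  IIM  (L3)  txn=BusRdX+Flush  M[L3]=34
step 6: P1: load  L3  ⟶  ISO  (L3)  txn=BusRd  M[L3]=34
step 7: P0: load  L3  ⟶  SSO  (L3)  txn=BusRd  M[L3]=34
step 8: P0: store L3 := 93  ⟶  MII  (L3)  txn=BusUpgr+Flush  M[L3]=65
step 9: P2: load  L2  ⟶  IIE  (L2)  txn=BusRd  M[L2]=30
step 10: P1: load  L3  ⟶  OSI  (L3)  txn=BusRd  M[L3]=65
step 11: P2: store L3 := 57  ⟶  IIM  (L3)  txn=BusRdX+Flush  M[L3]=93
step 12: P1: load  L0  ⟶  IEI  (L0)  txn=BusRd  M[L0]=80
step 13: P2: load  L3  ⟶  IIM  (L3)  txn=∅  M[L3]=93
step 14: P0: store L3 := 73  ⟶  MII  (L3)  txn=BusRdX+Flush  M[L3]=57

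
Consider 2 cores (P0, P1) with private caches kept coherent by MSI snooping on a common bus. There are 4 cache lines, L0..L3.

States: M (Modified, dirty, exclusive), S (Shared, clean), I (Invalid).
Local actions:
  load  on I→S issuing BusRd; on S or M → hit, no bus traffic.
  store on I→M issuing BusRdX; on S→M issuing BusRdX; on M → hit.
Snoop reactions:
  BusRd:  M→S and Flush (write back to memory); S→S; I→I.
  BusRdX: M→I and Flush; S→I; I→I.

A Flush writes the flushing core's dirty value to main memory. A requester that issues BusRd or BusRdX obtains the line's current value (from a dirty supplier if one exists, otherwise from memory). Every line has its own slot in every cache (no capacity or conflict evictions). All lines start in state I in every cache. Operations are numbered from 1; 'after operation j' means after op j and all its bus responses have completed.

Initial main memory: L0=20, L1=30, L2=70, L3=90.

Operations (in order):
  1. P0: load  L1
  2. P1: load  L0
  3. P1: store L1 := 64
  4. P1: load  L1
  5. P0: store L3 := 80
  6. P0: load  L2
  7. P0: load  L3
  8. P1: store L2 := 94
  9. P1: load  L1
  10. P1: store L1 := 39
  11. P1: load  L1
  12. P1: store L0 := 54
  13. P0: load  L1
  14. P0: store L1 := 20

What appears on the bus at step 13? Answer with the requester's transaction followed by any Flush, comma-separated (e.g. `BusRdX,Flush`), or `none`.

bus = BusRd,Flush

[1] P0: load  L1 | P0:S(30), P1:I | bus: BusRd
[2] P1: load  L0 | P0:I, P1:S(20) | bus: BusRd
[3] P1: store L1 := 64 | P0:I, P1:M(64) | bus: BusRdX
[4] P1: load  L1 | P0:I, P1:M(64) | bus: none
[5] P0: store L3 := 80 | P0:M(80), P1:I | bus: BusRdX
[6] P0: load  L2 | P0:S(70), P1:I | bus: BusRd
[7] P0: load  L3 | P0:M(80), P1:I | bus: none
[8] P1: store L2 := 94 | P0:I, P1:M(94) | bus: BusRdX
[9] P1: load  L1 | P0:I, P1:M(64) | bus: none
[10] P1: store L1 := 39 | P0:I, P1:M(39) | bus: none
[11] P1: load  L1 | P0:I, P1:M(39) | bus: none
[12] P1: store L0 := 54 | P0:I, P1:M(54) | bus: BusRdX
[13] P0: load  L1 | P0:S(39), P1:S(39) | bus: BusRd,Flush
[14] P0: store L1 := 20 | P0:M(20), P1:I | bus: BusRdX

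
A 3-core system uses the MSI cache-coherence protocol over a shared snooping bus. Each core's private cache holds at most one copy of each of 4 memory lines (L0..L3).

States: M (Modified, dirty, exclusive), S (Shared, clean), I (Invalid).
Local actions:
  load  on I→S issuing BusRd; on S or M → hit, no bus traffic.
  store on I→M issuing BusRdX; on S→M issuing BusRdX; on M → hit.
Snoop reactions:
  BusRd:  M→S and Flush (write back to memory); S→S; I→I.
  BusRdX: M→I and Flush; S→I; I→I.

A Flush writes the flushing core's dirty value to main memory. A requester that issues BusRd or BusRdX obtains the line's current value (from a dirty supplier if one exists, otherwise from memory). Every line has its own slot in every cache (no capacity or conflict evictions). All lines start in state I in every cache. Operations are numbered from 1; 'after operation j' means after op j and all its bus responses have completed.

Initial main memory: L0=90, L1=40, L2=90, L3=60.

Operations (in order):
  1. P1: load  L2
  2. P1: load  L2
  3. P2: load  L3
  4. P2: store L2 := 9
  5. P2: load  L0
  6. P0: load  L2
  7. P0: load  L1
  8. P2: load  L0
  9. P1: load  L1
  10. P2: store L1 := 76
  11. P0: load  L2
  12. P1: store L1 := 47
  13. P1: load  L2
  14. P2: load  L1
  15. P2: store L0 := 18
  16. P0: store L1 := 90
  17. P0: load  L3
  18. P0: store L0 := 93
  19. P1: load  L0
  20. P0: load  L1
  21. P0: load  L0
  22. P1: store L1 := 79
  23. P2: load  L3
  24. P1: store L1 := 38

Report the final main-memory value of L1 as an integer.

memory[L1] = 90

  op1 P1: load  L2 → I/S/I on L2; bus BusRd; mem=90
  op2 P1: load  L2 → I/S/I on L2; bus (none); mem=90
  op3 P2: load  L3 → I/I/S on L3; bus BusRd; mem=60
  op4 P2: store L2 := 9 → I/I/M on L2; bus BusRdX; mem=90
  op5 P2: load  L0 → I/I/S on L0; bus BusRd; mem=90
  op6 P0: load  L2 → S/I/S on L2; bus BusRd Flush; mem=9
  op7 P0: load  L1 → S/I/I on L1; bus BusRd; mem=40
  op8 P2: load  L0 → I/I/S on L0; bus (none); mem=90
  op9 P1: load  L1 → S/S/I on L1; bus BusRd; mem=40
  op10 P2: store L1 := 76 → I/I/M on L1; bus BusRdX; mem=40
  op11 P0: load  L2 → S/I/S on L2; bus (none); mem=9
  op12 P1: store L1 := 47 → I/M/I on L1; bus BusRdX Flush; mem=76
  op13 P1: load  L2 → S/S/S on L2; bus BusRd; mem=9
  op14 P2: load  L1 → I/S/S on L1; bus BusRd Flush; mem=47
  op15 P2: store L0 := 18 → I/I/M on L0; bus BusRdX; mem=90
  op16 P0: store L1 := 90 → M/I/I on L1; bus BusRdX; mem=47
  op17 P0: load  L3 → S/I/S on L3; bus BusRd; mem=60
  op18 P0: store L0 := 93 → M/I/I on L0; bus BusRdX Flush; mem=18
  op19 P1: load  L0 → S/S/I on L0; bus BusRd Flush; mem=93
  op20 P0: load  L1 → M/I/I on L1; bus (none); mem=47
  op21 P0: load  L0 → S/S/I on L0; bus (none); mem=93
  op22 P1: store L1 := 79 → I/M/I on L1; bus BusRdX Flush; mem=90
  op23 P2: load  L3 → S/I/S on L3; bus (none); mem=60
  op24 P1: store L1 := 38 → I/M/I on L1; bus (none); mem=90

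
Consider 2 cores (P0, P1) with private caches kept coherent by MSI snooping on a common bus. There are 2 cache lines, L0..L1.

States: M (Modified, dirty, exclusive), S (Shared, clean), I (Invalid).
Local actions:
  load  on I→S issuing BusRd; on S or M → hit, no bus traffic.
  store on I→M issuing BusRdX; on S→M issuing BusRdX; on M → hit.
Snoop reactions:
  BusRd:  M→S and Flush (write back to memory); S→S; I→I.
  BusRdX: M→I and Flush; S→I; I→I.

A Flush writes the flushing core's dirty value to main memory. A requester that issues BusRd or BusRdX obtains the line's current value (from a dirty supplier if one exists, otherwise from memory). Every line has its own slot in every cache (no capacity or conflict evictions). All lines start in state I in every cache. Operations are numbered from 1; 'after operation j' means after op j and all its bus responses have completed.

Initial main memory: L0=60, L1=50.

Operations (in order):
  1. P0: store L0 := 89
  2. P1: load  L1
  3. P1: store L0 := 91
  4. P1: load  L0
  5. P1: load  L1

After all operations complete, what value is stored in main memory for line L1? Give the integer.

memory[L1] = 50

1. P0: store L0 := 89  bus=[BusRdX]  L0: P0=M P1=I  mem[L0]=60
2. P1: load  L1  bus=[BusRd]  L1: P0=I P1=S  mem[L1]=50
3. P1: store L0 := 91  bus=[BusRdX,Flush]  L0: P0=I P1=M  mem[L0]=89
4. P1: load  L0  bus=[-]  L0: P0=I P1=M  mem[L0]=89
5. P1: load  L1  bus=[-]  L1: P0=I P1=S  mem[L1]=50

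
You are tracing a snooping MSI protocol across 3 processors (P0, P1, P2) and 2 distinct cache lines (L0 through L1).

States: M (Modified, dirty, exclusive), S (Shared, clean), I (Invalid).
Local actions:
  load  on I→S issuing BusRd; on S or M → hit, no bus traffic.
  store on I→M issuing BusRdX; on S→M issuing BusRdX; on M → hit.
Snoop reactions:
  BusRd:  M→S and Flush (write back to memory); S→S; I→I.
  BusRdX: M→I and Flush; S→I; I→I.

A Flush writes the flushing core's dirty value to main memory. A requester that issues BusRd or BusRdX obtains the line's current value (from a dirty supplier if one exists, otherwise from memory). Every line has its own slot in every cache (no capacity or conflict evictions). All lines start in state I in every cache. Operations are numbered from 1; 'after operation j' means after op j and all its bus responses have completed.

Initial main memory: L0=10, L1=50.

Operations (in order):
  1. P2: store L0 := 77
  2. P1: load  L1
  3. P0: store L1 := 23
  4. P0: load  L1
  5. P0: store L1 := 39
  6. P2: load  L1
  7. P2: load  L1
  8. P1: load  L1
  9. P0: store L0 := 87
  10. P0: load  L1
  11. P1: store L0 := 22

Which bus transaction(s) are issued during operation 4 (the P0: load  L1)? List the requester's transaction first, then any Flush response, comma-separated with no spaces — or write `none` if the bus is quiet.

bus = none

[1] P2: store L0 := 77 | P0:I, P1:I, P2:M(77) | bus: BusRdX
[2] P1: load  L1 | P0:I, P1:S(50), P2:I | bus: BusRd
[3] P0: store L1 := 23 | P0:M(23), P1:I, P2:I | bus: BusRdX
[4] P0: load  L1 | P0:M(23), P1:I, P2:I | bus: none
[5] P0: store L1 := 39 | P0:M(39), P1:I, P2:I | bus: none
[6] P2: load  L1 | P0:S(39), P1:I, P2:S(39) | bus: BusRd,Flush
[7] P2: load  L1 | P0:S(39), P1:I, P2:S(39) | bus: none
[8] P1: load  L1 | P0:S(39), P1:S(39), P2:S(39) | bus: BusRd
[9] P0: store L0 := 87 | P0:M(87), P1:I, P2:I | bus: BusRdX,Flush
[10] P0: load  L1 | P0:S(39), P1:S(39), P2:S(39) | bus: none
[11] P1: store L0 := 22 | P0:I, P1:M(22), P2:I | bus: BusRdX,Flush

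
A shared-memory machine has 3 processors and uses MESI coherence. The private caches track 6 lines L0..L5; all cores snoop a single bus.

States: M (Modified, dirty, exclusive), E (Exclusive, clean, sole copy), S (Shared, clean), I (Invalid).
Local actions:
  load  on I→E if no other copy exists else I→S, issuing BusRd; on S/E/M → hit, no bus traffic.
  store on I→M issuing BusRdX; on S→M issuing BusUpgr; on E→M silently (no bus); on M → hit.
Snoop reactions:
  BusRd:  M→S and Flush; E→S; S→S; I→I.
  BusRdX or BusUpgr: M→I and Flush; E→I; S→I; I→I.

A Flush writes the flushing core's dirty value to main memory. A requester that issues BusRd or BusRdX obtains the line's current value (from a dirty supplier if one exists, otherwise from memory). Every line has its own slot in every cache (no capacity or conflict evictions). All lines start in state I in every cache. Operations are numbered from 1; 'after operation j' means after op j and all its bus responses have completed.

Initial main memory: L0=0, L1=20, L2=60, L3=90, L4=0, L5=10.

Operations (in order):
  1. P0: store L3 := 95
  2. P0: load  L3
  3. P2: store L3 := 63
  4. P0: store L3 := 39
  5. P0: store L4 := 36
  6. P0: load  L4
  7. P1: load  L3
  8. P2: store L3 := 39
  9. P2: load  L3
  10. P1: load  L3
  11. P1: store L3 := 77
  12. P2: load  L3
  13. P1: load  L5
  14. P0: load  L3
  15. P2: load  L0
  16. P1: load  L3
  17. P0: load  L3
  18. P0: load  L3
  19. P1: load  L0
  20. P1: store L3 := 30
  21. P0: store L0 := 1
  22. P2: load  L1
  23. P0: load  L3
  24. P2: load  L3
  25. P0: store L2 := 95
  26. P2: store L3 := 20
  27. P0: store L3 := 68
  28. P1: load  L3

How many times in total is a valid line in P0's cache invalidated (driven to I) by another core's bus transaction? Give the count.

invalidations = 4

  op1 P0: store L3 := 95 → M/I/I on L3; bus BusRdX; mem=90
  op2 P0: load  L3 → M/I/I on L3; bus (none); mem=90
  op3 P2: store L3 := 63 → I/I/M on L3; bus BusRdX Flush; mem=95
  op4 P0: store L3 := 39 → M/I/I on L3; bus BusRdX Flush; mem=63
  op5 P0: store L4 := 36 → M/I/I on L4; bus BusRdX; mem=0
  op6 P0: load  L4 → M/I/I on L4; bus (none); mem=0
  op7 P1: load  L3 → S/S/I on L3; bus BusRd Flush; mem=39
  op8 P2: store L3 := 39 → I/I/M on L3; bus BusRdX; mem=39
  op9 P2: load  L3 → I/I/M on L3; bus (none); mem=39
  op10 P1: load  L3 → I/S/S on L3; bus BusRd Flush; mem=39
  op11 P1: store L3 := 77 → I/M/I on L3; bus BusUpgr; mem=39
  op12 P2: load  L3 → I/S/S on L3; bus BusRd Flush; mem=77
  op13 P1: load  L5 → I/E/I on L5; bus BusRd; mem=10
  op14 P0: load  L3 → S/S/S on L3; bus BusRd; mem=77
  op15 P2: load  L0 → I/I/E on L0; bus BusRd; mem=0
  op16 P1: load  L3 → S/S/S on L3; bus (none); mem=77
  op17 P0: load  L3 → S/S/S on L3; bus (none); mem=77
  op18 P0: load  L3 → S/S/S on L3; bus (none); mem=77
  op19 P1: load  L0 → I/S/S on L0; bus BusRd; mem=0
  op20 P1: store L3 := 30 → I/M/I on L3; bus BusUpgr; mem=77
  op21 P0: store L0 := 1 → M/I/I on L0; bus BusRdX; mem=0
  op22 P2: load  L1 → I/I/E on L1; bus BusRd; mem=20
  op23 P0: load  L3 → S/S/I on L3; bus BusRd Flush; mem=30
  op24 P2: load  L3 → S/S/S on L3; bus BusRd; mem=30
  op25 P0: store L2 := 95 → M/I/I on L2; bus BusRdX; mem=60
  op26 P2: store L3 := 20 → I/I/M on L3; bus BusUpgr; mem=30
  op27 P0: store L3 := 68 → M/I/I on L3; bus BusRdX Flush; mem=20
  op28 P1: load  L3 → S/S/I on L3; bus BusRd Flush; mem=68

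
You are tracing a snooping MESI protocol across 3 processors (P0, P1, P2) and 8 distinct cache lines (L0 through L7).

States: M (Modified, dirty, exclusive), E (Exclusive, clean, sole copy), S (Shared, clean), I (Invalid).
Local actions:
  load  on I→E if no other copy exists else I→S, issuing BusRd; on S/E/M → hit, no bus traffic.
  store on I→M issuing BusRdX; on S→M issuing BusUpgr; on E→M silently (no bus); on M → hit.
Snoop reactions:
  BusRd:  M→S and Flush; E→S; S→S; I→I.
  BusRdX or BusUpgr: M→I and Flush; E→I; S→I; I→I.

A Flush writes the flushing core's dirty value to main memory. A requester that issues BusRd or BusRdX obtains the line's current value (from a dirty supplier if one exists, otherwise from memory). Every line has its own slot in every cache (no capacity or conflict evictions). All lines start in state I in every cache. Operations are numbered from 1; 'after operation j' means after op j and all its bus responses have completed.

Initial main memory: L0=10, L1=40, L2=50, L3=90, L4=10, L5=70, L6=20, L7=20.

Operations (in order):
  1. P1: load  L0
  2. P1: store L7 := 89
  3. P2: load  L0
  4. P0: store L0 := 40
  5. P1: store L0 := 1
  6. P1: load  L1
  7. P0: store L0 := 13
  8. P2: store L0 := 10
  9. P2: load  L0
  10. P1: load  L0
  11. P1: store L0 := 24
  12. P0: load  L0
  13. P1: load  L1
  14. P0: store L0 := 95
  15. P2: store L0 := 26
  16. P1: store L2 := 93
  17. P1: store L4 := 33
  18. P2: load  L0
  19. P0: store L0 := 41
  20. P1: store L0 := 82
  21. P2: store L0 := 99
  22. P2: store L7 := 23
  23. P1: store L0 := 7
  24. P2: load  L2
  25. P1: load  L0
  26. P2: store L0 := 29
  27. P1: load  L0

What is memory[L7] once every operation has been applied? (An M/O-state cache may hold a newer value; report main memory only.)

memory[L7] = 89

1. P1: load  L0  bus=[BusRd]  L0: P0=I P1=E P2=I  mem[L0]=10
2. P1: store L7 := 89  bus=[BusRdX]  L7: P0=I P1=M P2=I  mem[L7]=20
3. P2: load  L0  bus=[BusRd]  L0: P0=I P1=S P2=S  mem[L0]=10
4. P0: store L0 := 40  bus=[BusRdX]  L0: P0=M P1=I P2=I  mem[L0]=10
5. P1: store L0 := 1  bus=[BusRdX,Flush]  L0: P0=I P1=M P2=I  mem[L0]=40
6. P1: load  L1  bus=[BusRd]  L1: P0=I P1=E P2=I  mem[L1]=40
7. P0: store L0 := 13  bus=[BusRdX,Flush]  L0: P0=M P1=I P2=I  mem[L0]=1
8. P2: store L0 := 10  bus=[BusRdX,Flush]  L0: P0=I P1=I P2=M  mem[L0]=13
9. P2: load  L0  bus=[-]  L0: P0=I P1=I P2=M  mem[L0]=13
10. P1: load  L0  bus=[BusRd,Flush]  L0: P0=I P1=S P2=S  mem[L0]=10
11. P1: store L0 := 24  bus=[BusUpgr]  L0: P0=I P1=M P2=I  mem[L0]=10
12. P0: load  L0  bus=[BusRd,Flush]  L0: P0=S P1=S P2=I  mem[L0]=24
13. P1: load  L1  bus=[-]  L1: P0=I P1=E P2=I  mem[L1]=40
14. P0: store L0 := 95  bus=[BusUpgr]  L0: P0=M P1=I P2=I  mem[L0]=24
15. P2: store L0 := 26  bus=[BusRdX,Flush]  L0: P0=I P1=I P2=M  mem[L0]=95
16. P1: store L2 := 93  bus=[BusRdX]  L2: P0=I P1=M P2=I  mem[L2]=50
17. P1: store L4 := 33  bus=[BusRdX]  L4: P0=I P1=M P2=I  mem[L4]=10
18. P2: load  L0  bus=[-]  L0: P0=I P1=I P2=M  mem[L0]=95
19. P0: store L0 := 41  bus=[BusRdX,Flush]  L0: P0=M P1=I P2=I  mem[L0]=26
20. P1: store L0 := 82  bus=[BusRdX,Flush]  L0: P0=I P1=M P2=I  mem[L0]=41
21. P2: store L0 := 99  bus=[BusRdX,Flush]  L0: P0=I P1=I P2=M  mem[L0]=82
22. P2: store L7 := 23  bus=[BusRdX,Flush]  L7: P0=I P1=I P2=M  mem[L7]=89
23. P1: store L0 := 7  bus=[BusRdX,Flush]  L0: P0=I P1=M P2=I  mem[L0]=99
24. P2: load  L2  bus=[BusRd,Flush]  L2: P0=I P1=S P2=S  mem[L2]=93
25. P1: load  L0  bus=[-]  L0: P0=I P1=M P2=I  mem[L0]=99
26. P2: store L0 := 29  bus=[BusRdX,Flush]  L0: P0=I P1=I P2=M  mem[L0]=7
27. P1: load  L0  bus=[BusRd,Flush]  L0: P0=I P1=S P2=S  mem[L0]=29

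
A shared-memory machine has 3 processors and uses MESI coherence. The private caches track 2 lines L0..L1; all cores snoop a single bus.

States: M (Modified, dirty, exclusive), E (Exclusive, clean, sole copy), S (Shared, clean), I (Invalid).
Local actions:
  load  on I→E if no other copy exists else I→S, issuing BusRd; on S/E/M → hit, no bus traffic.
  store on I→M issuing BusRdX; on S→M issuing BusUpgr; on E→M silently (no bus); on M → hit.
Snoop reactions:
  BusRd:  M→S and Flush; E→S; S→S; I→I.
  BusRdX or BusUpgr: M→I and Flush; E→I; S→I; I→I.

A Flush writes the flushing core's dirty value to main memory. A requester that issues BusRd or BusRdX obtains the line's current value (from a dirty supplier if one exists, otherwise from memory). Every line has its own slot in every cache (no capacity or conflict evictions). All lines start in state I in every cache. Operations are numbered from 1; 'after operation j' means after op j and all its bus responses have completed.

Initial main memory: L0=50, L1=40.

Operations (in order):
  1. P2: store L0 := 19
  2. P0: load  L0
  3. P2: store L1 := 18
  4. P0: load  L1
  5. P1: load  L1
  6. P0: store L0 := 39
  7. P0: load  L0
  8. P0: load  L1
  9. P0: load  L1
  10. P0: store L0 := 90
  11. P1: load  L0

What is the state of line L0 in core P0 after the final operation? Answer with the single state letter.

state = S

1. P2: store L0 := 19  bus=[BusRdX]  L0: P0=I P1=I P2=M  mem[L0]=50
2. P0: load  L0  bus=[BusRd,Flush]  L0: P0=S P1=I P2=S  mem[L0]=19
3. P2: store L1 := 18  bus=[BusRdX]  L1: P0=I P1=I P2=M  mem[L1]=40
4. P0: load  L1  bus=[BusRd,Flush]  L1: P0=S P1=I P2=S  mem[L1]=18
5. P1: load  L1  bus=[BusRd]  L1: P0=S P1=S P2=S  mem[L1]=18
6. P0: store L0 := 39  bus=[BusUpgr]  L0: P0=M P1=I P2=I  mem[L0]=19
7. P0: load  L0  bus=[-]  L0: P0=M P1=I P2=I  mem[L0]=19
8. P0: load  L1  bus=[-]  L1: P0=S P1=S P2=S  mem[L1]=18
9. P0: load  L1  bus=[-]  L1: P0=S P1=S P2=S  mem[L1]=18
10. P0: store L0 := 90  bus=[-]  L0: P0=M P1=I P2=I  mem[L0]=19
11. P1: load  L0  bus=[BusRd,Flush]  L0: P0=S P1=S P2=I  mem[L0]=90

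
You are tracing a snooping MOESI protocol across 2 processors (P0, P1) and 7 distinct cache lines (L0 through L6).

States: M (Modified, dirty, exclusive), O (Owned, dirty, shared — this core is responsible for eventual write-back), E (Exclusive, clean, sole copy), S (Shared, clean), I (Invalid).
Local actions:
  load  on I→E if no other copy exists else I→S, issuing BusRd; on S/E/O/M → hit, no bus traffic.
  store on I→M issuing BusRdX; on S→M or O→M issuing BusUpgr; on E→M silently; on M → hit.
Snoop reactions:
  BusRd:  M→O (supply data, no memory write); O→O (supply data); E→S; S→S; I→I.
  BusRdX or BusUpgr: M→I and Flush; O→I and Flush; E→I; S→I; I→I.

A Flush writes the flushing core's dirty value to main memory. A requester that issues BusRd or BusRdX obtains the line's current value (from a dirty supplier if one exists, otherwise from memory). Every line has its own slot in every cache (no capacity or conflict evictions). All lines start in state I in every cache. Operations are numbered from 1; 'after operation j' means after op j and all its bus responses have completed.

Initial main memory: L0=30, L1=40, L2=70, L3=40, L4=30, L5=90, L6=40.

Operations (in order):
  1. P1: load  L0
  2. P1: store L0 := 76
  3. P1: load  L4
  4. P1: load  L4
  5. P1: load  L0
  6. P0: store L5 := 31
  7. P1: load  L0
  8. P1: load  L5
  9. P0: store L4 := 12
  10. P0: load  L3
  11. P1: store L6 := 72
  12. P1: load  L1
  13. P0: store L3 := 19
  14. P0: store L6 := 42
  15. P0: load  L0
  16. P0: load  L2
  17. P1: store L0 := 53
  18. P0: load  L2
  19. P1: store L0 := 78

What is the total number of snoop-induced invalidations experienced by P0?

step 1: P1: load  L0  ⟶  IE  (L0)  txn=BusRd  M[L0]=30
step 2: P1: store L0 := 76  ⟶  IM  (L0)  txn=∅  M[L0]=30
step 3: P1: load  L4  ⟶  IE  (L4)  txn=BusRd  M[L4]=30
step 4: P1: load  L4  ⟶  IE  (L4)  txn=∅  M[L4]=30
step 5: P1: load  L0  ⟶  IM  (L0)  txn=∅  M[L0]=30
step 6: P0: store L5 := 31  ⟶  MI  (L5)  txn=BusRdX  M[L5]=90
step 7: P1: load  L0  ⟶  IM  (L0)  txn=∅  M[L0]=30
step 8: P1: load  L5  ⟶  OS  (L5)  txn=BusRd  M[L5]=90
step 9: P0: store L4 := 12  ⟶  MI  (L4)  txn=BusRdX  M[L4]=30
step 10: P0: load  L3  ⟶  EI  (L3)  txn=BusRd  M[L3]=40
step 11: P1: store L6 := 72  ⟶  IM  (L6)  txn=BusRdX  M[L6]=40
step 12: P1: load  L1  ⟶  IE  (L1)  txn=BusRd  M[L1]=40
step 13: P0: store L3 := 19  ⟶  MI  (L3)  txn=∅  M[L3]=40
step 14: P0: store L6 := 42  ⟶  MI  (L6)  txn=BusRdX+Flush  M[L6]=72
step 15: P0: load  L0  ⟶  SO  (L0)  txn=BusRd  M[L0]=30
step 16: P0: load  L2  ⟶  EI  (L2)  txn=BusRd  M[L2]=70
step 17: P1: store L0 := 53  ⟶  IM  (L0)  txn=BusUpgr  M[L0]=30
step 18: P0: load  L2  ⟶  EI  (L2)  txn=∅  M[L2]=70
step 19: P1: store L0 := 78  ⟶  IM  (L0)  txn=∅  M[L0]=30

invalidations = 1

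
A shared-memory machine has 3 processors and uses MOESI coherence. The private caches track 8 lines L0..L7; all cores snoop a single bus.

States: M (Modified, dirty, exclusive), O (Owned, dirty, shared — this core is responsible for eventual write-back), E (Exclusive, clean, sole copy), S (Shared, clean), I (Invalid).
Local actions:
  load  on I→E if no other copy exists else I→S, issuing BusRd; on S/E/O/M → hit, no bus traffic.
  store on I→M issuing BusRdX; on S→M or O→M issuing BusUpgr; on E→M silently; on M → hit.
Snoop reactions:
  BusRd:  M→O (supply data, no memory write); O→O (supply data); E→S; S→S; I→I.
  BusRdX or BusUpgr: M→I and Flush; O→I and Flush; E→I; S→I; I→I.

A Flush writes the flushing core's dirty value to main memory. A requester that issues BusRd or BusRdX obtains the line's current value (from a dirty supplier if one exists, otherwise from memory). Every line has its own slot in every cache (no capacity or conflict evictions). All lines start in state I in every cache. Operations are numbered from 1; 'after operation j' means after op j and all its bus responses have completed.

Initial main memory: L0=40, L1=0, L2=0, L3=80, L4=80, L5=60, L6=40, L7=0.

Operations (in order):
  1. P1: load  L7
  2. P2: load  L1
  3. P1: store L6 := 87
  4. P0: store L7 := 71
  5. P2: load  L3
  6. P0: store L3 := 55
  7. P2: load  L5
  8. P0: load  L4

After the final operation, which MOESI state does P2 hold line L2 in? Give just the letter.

1. P1: load  L7  bus=[BusRd]  L7: P0=I P1=E P2=I  mem[L7]=0
2. P2: load  L1  bus=[BusRd]  L1: P0=I P1=I P2=E  mem[L1]=0
3. P1: store L6 := 87  bus=[BusRdX]  L6: P0=I P1=M P2=I  mem[L6]=40
4. P0: store L7 := 71  bus=[BusRdX]  L7: P0=M P1=I P2=I  mem[L7]=0
5. P2: load  L3  bus=[BusRd]  L3: P0=I P1=I P2=E  mem[L3]=80
6. P0: store L3 := 55  bus=[BusRdX]  L3: P0=M P1=I P2=I  mem[L3]=80
7. P2: load  L5  bus=[BusRd]  L5: P0=I P1=I P2=E  mem[L5]=60
8. P0: load  L4  bus=[BusRd]  L4: P0=E P1=I P2=I  mem[L4]=80

state = I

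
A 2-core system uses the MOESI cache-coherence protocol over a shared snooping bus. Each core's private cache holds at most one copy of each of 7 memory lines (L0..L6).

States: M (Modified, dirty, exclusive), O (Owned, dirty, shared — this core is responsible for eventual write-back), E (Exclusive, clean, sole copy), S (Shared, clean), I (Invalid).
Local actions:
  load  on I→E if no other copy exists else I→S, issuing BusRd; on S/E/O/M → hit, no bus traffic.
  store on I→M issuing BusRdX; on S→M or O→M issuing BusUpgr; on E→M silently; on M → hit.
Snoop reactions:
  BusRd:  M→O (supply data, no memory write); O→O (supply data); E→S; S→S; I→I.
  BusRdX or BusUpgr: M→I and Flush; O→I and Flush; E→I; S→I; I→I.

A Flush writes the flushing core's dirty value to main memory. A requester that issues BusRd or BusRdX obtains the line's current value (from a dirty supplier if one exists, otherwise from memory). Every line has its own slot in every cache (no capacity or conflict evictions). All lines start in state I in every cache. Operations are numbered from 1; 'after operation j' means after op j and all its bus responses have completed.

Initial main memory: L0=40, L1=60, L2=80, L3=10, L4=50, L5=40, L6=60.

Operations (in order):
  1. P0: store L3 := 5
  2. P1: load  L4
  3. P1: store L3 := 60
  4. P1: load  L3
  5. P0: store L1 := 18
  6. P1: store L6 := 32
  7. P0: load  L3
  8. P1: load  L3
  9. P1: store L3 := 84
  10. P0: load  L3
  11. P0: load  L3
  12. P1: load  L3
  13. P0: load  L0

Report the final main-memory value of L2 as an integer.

memory[L2] = 80

step 1: P0: store L3 := 5  ⟶  MI  (L3)  txn=BusRdX  M[L3]=10
step 2: P1: load  L4  ⟶  IE  (L4)  txn=BusRd  M[L4]=50
step 3: P1: store L3 := 60  ⟶  IM  (L3)  txn=BusRdX+Flush  M[L3]=5
step 4: P1: load  L3  ⟶  IM  (L3)  txn=∅  M[L3]=5
step 5: P0: store L1 := 18  ⟶  MI  (L1)  txn=BusRdX  M[L1]=60
step 6: P1: store L6 := 32  ⟶  IM  (L6)  txn=BusRdX  M[L6]=60
step 7: P0: load  L3  ⟶  SO  (L3)  txn=BusRd  M[L3]=5
step 8: P1: load  L3  ⟶  SO  (L3)  txn=∅  M[L3]=5
step 9: P1: store L3 := 84  ⟶  IM  (L3)  txn=BusUpgr  M[L3]=5
step 10: P0: load  L3  ⟶  SO  (L3)  txn=BusRd  M[L3]=5
step 11: P0: load  L3  ⟶  SO  (L3)  txn=∅  M[L3]=5
step 12: P1: load  L3  ⟶  SO  (L3)  txn=∅  M[L3]=5
step 13: P0: load  L0  ⟶  EI  (L0)  txn=BusRd  M[L0]=40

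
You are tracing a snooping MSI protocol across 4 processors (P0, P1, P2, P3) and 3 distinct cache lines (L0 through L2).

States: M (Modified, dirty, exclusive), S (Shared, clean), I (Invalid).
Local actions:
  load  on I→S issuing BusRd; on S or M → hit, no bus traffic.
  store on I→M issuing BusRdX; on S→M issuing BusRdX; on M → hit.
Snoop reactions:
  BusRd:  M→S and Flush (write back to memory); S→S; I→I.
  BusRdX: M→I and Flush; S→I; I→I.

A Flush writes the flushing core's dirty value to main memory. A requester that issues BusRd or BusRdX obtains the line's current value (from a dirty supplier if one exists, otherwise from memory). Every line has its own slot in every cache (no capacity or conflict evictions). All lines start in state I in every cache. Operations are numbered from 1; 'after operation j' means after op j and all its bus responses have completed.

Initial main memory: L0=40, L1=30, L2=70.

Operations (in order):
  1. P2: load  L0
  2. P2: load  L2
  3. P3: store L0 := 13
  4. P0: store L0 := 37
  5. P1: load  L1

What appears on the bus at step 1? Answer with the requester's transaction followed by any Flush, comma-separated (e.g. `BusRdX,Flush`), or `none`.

bus = BusRd

1. P2: load  L0  bus=[BusRd]  L0: P0=I P1=I P2=S P3=I  mem[L0]=40
2. P2: load  L2  bus=[BusRd]  L2: P0=I P1=I P2=S P3=I  mem[L2]=70
3. P3: store L0 := 13  bus=[BusRdX]  L0: P0=I P1=I P2=I P3=M  mem[L0]=40
4. P0: store L0 := 37  bus=[BusRdX,Flush]  L0: P0=M P1=I P2=I P3=I  mem[L0]=13
5. P1: load  L1  bus=[BusRd]  L1: P0=I P1=S P2=I P3=I  mem[L1]=30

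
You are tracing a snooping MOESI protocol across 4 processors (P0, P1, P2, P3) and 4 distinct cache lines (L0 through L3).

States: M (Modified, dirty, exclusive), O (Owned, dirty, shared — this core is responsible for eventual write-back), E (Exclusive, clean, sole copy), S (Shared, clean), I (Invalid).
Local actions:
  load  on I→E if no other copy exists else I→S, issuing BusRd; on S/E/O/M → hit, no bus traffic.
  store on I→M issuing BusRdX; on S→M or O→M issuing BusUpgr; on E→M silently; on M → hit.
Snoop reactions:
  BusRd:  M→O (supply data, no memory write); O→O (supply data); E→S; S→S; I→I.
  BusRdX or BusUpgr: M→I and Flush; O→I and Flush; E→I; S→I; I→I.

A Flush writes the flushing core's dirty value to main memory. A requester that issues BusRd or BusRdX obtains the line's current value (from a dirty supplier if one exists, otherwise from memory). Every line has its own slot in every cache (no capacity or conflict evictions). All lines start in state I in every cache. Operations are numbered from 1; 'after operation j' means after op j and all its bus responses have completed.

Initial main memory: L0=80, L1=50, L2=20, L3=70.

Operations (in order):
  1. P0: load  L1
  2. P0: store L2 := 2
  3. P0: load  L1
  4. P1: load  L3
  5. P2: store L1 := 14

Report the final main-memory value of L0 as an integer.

memory[L0] = 80

  op1 P0: load  L1 → E/I/I/I on L1; bus BusRd; mem=50
  op2 P0: store L2 := 2 → M/I/I/I on L2; bus BusRdX; mem=20
  op3 P0: load  L1 → E/I/I/I on L1; bus (none); mem=50
  op4 P1: load  L3 → I/E/I/I on L3; bus BusRd; mem=70
  op5 P2: store L1 := 14 → I/I/M/I on L1; bus BusRdX; mem=50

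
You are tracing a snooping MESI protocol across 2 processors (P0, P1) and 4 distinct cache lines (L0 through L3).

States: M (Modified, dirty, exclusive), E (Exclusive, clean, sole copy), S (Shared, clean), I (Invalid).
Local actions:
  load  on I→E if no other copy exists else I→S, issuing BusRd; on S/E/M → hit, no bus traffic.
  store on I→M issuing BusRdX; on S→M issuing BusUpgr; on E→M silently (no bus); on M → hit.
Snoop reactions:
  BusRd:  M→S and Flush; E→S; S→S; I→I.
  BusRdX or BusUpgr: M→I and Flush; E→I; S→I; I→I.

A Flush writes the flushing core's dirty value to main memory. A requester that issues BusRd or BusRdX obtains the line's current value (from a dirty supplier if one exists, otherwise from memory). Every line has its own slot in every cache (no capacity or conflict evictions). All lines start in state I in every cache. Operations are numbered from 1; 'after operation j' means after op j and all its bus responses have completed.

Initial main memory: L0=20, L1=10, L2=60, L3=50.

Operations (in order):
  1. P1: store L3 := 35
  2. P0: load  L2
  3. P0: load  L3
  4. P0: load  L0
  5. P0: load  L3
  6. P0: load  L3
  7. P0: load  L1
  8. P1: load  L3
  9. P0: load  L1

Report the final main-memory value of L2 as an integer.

memory[L2] = 60

1. P1: store L3 := 35  bus=[BusRdX]  L3: P0=I P1=M  mem[L3]=50
2. P0: load  L2  bus=[BusRd]  L2: P0=E P1=I  mem[L2]=60
3. P0: load  L3  bus=[BusRd,Flush]  L3: P0=S P1=S  mem[L3]=35
4. P0: load  L0  bus=[BusRd]  L0: P0=E P1=I  mem[L0]=20
5. P0: load  L3  bus=[-]  L3: P0=S P1=S  mem[L3]=35
6. P0: load  L3  bus=[-]  L3: P0=S P1=S  mem[L3]=35
7. P0: load  L1  bus=[BusRd]  L1: P0=E P1=I  mem[L1]=10
8. P1: load  L3  bus=[-]  L3: P0=S P1=S  mem[L3]=35
9. P0: load  L1  bus=[-]  L1: P0=E P1=I  mem[L1]=10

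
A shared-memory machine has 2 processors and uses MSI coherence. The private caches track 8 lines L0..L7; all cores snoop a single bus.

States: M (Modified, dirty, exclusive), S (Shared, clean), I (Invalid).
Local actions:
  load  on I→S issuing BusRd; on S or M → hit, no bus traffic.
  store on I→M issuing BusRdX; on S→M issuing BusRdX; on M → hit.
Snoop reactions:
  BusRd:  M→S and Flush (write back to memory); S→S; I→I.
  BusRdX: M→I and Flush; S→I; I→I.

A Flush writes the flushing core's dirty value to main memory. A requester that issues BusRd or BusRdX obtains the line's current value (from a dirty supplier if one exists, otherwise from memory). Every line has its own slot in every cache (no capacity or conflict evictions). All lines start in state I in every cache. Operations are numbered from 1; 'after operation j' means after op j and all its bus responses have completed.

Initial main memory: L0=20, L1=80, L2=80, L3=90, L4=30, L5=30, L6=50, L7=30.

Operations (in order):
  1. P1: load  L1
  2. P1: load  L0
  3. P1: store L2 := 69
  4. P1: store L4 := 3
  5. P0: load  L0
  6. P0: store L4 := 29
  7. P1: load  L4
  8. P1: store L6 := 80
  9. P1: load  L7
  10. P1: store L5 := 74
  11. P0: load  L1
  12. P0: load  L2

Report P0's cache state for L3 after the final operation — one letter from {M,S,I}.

state = I

1. P1: load  L1  bus=[BusRd]  L1: P0=I P1=S  mem[L1]=80
2. P1: load  L0  bus=[BusRd]  L0: P0=I P1=S  mem[L0]=20
3. P1: store L2 := 69  bus=[BusRdX]  L2: P0=I P1=M  mem[L2]=80
4. P1: store L4 := 3  bus=[BusRdX]  L4: P0=I P1=M  mem[L4]=30
5. P0: load  L0  bus=[BusRd]  L0: P0=S P1=S  mem[L0]=20
6. P0: store L4 := 29  bus=[BusRdX,Flush]  L4: P0=M P1=I  mem[L4]=3
7. P1: load  L4  bus=[BusRd,Flush]  L4: P0=S P1=S  mem[L4]=29
8. P1: store L6 := 80  bus=[BusRdX]  L6: P0=I P1=M  mem[L6]=50
9. P1: load  L7  bus=[BusRd]  L7: P0=I P1=S  mem[L7]=30
10. P1: store L5 := 74  bus=[BusRdX]  L5: P0=I P1=M  mem[L5]=30
11. P0: load  L1  bus=[BusRd]  L1: P0=S P1=S  mem[L1]=80
12. P0: load  L2  bus=[BusRd,Flush]  L2: P0=S P1=S  mem[L2]=69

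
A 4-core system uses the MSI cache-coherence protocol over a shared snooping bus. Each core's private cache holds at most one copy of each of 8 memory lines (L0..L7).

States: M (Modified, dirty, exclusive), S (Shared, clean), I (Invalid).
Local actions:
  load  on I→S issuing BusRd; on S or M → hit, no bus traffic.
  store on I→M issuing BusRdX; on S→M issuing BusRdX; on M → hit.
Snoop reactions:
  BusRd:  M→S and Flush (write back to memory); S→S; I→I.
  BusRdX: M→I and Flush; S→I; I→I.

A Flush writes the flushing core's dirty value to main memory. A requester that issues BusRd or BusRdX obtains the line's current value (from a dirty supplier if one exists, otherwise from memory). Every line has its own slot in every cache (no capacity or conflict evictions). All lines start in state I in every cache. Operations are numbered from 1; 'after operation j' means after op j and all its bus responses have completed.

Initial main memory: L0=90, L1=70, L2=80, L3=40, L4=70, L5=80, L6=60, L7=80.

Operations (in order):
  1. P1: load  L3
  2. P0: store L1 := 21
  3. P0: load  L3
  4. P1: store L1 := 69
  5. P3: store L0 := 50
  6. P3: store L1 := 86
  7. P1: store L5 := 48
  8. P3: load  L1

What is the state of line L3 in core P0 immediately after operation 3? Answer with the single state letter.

state = S

  op1 P1: load  L3 → I/S/I/I on L3; bus BusRd; mem=40
  op2 P0: store L1 := 21 → M/I/I/I on L1; bus BusRdX; mem=70
  op3 P0: load  L3 → S/S/I/I on L3; bus BusRd; mem=40
  op4 P1: store L1 := 69 → I/M/I/I on L1; bus BusRdX Flush; mem=21
  op5 P3: store L0 := 50 → I/I/I/M on L0; bus BusRdX; mem=90
  op6 P3: store L1 := 86 → I/I/I/M on L1; bus BusRdX Flush; mem=69
  op7 P1: store L5 := 48 → I/M/I/I on L5; bus BusRdX; mem=80
  op8 P3: load  L1 → I/I/I/M on L1; bus (none); mem=69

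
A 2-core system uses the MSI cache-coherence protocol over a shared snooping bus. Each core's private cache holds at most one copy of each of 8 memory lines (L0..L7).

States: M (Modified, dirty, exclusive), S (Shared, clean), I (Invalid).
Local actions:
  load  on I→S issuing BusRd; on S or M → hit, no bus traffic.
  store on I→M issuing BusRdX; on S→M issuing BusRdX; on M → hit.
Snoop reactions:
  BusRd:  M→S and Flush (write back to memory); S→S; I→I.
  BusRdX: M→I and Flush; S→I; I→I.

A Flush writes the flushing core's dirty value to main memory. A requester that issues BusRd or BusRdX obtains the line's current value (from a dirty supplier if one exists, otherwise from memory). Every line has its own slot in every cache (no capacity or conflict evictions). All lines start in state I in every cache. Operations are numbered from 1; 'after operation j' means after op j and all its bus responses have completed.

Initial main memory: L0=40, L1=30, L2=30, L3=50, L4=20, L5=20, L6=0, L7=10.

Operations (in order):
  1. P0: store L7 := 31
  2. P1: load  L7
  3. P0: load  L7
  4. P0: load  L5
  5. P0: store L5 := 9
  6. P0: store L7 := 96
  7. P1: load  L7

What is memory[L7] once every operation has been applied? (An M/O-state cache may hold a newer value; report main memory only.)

memory[L7] = 96

  op1 P0: store L7 := 31 → M/I on L7; bus BusRdX; mem=10
  op2 P1: load  L7 → S/S on L7; bus BusRd Flush; mem=31
  op3 P0: load  L7 → S/S on L7; bus (none); mem=31
  op4 P0: load  L5 → S/I on L5; bus BusRd; mem=20
  op5 P0: store L5 := 9 → M/I on L5; bus BusRdX; mem=20
  op6 P0: store L7 := 96 → M/I on L7; bus BusRdX; mem=31
  op7 P1: load  L7 → S/S on L7; bus BusRd Flush; mem=96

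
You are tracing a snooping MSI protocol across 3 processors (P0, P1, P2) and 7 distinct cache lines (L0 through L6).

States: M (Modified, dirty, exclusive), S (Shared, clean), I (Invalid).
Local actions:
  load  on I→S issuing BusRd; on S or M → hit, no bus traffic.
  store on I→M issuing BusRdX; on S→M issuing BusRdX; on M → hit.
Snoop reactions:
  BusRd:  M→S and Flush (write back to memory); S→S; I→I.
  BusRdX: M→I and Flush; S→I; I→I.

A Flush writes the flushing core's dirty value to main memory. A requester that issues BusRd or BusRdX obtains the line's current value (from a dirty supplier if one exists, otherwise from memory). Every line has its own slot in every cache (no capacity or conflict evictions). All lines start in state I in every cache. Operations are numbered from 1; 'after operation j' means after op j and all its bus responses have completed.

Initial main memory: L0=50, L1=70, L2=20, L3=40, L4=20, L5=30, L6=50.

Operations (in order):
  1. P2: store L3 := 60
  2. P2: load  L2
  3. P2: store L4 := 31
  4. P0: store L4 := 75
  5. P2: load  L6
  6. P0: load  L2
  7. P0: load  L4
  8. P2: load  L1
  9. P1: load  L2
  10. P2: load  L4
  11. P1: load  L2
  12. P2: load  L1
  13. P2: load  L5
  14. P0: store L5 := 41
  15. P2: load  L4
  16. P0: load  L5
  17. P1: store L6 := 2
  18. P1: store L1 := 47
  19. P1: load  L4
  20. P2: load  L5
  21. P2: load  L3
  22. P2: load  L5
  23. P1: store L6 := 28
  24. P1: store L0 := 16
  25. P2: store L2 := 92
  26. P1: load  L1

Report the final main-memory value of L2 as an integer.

memory[L2] = 20

[1] P2: store L3 := 60 | P0:I, P1:I, P2:M(60) | bus: BusRdX
[2] P2: load  L2 | P0:I, P1:I, P2:S(20) | bus: BusRd
[3] P2: store L4 := 31 | P0:I, P1:I, P2:M(31) | bus: BusRdX
[4] P0: store L4 := 75 | P0:M(75), P1:I, P2:I | bus: BusRdX,Flush
[5] P2: load  L6 | P0:I, P1:I, P2:S(50) | bus: BusRd
[6] P0: load  L2 | P0:S(20), P1:I, P2:S(20) | bus: BusRd
[7] P0: load  L4 | P0:M(75), P1:I, P2:I | bus: none
[8] P2: load  L1 | P0:I, P1:I, P2:S(70) | bus: BusRd
[9] P1: load  L2 | P0:S(20), P1:S(20), P2:S(20) | bus: BusRd
[10] P2: load  L4 | P0:S(75), P1:I, P2:S(75) | bus: BusRd,Flush
[11] P1: load  L2 | P0:S(20), P1:S(20), P2:S(20) | bus: none
[12] P2: load  L1 | P0:I, P1:I, P2:S(70) | bus: none
[13] P2: load  L5 | P0:I, P1:I, P2:S(30) | bus: BusRd
[14] P0: store L5 := 41 | P0:M(41), P1:I, P2:I | bus: BusRdX
[15] P2: load  L4 | P0:S(75), P1:I, P2:S(75) | bus: none
[16] P0: load  L5 | P0:M(41), P1:I, P2:I | bus: none
[17] P1: store L6 := 2 | P0:I, P1:M(2), P2:I | bus: BusRdX
[18] P1: store L1 := 47 | P0:I, P1:M(47), P2:I | bus: BusRdX
[19] P1: load  L4 | P0:S(75), P1:S(75), P2:S(75) | bus: BusRd
[20] P2: load  L5 | P0:S(41), P1:I, P2:S(41) | bus: BusRd,Flush
[21] P2: load  L3 | P0:I, P1:I, P2:M(60) | bus: none
[22] P2: load  L5 | P0:S(41), P1:I, P2:S(41) | bus: none
[23] P1: store L6 := 28 | P0:I, P1:M(28), P2:I | bus: none
[24] P1: store L0 := 16 | P0:I, P1:M(16), P2:I | bus: BusRdX
[25] P2: store L2 := 92 | P0:I, P1:I, P2:M(92) | bus: BusRdX
[26] P1: load  L1 | P0:I, P1:M(47), P2:I | bus: none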